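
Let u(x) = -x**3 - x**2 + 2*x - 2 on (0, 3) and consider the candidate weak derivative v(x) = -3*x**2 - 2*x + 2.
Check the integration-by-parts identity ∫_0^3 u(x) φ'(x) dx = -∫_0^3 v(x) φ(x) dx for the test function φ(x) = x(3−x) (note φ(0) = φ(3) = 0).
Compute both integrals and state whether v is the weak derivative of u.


LHS = 819/20, RHS = 819/20. Yes, v = u' weakly.

u(x) = -x**3 - x**2 + 2*x - 2, classical derivative u'(x) = -3*x**2 - 2*x + 2.
φ(x) = x(3−x), so φ'(x) = 3 - 2*x.
Note φ(0) = φ(3) = 0, so the boundary term u·φ vanishes.
LHS = ∫_0^3 u(x) φ'(x) dx = ∫_0^3 (2*x^4 - x^3 - 7*x^2 + 10*x - 6) dx. Term by term:
  ∫_0^3 2*x^4 dx = 486/5;  ∫_0^3 -x^3 dx = -81/4;  ∫_0^3 -7*x^2 dx = -63;
  ∫_0^3 10*x dx = 45;  ∫_0^3 -6 dx = -18.
Sum: 486/5 − 81/4 − 63 + 45 − 18 = 819/20.
So LHS = 819/20.
∫_0^3 v(x) φ(x) dx = ∫_0^3 (3*x^4 - 7*x^3 - 8*x^2 + 6*x) dx. Term by term:
  ∫_0^3 3*x^4 dx = 729/5;  ∫_0^3 -7*x^3 dx = -567/4;  ∫_0^3 -8*x^2 dx = -72;
  ∫_0^3 6*x dx = 27.
Sum: 729/5 − 567/4 − 72 + 27 = -819/20.
So RHS = -∫_0^3 v(x) φ(x) dx = 819/20.
LHS = RHS, so the identity holds for this test φ.
Moreover u is smooth here and v(x) = u'(x) = -3*x**2 - 2*x + 2 pointwise, so the identity holds for every test function. Hence v is the weak derivative of u.


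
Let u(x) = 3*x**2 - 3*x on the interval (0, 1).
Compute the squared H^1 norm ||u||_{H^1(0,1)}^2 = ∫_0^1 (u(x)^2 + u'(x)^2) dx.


||u||_{H^1}^2 = 33/10

The H^1 norm (squared) on an interval (0, L) is
  ||u||_{H^1}^2 = ∫_0^L u(x)^2 dx + ∫_0^L u'(x)^2 dx.
Compute u'(x) = 6*x - 3.
Then u(x)^2 = 9*x**4 - 18*x**3 + 9*x**2 and u'(x)^2 = 36*x**2 - 36*x + 9.
Integrate each monomial from 0 to 1 using ∫_0^1 c·x^n dx = c·1^(n+1)/(n+1):
  ∫_0^1 u(x)^2 dx = ∫_0^1 (9*x^4 - 18*x^3 + 9*x^2) dx. Term by term:
    ∫_0^1 9*x^4 dx = 9/5;  ∫_0^1 -18*x^3 dx = -9/2;  ∫_0^1 9*x^2 dx = 3.
  Sum: 9/5 − 9/2 + 3 = 3/10.
  ∫_0^1 u'(x)^2 dx = ∫_0^1 (36*x^2 - 36*x + 9) dx. Term by term:
    ∫_0^1 36*x^2 dx = 12;  ∫_0^1 -36*x dx = -18;  ∫_0^1 9 dx = 9.
  Sum: 12 − 18 + 9 = 3.
Adding: ||u||_{H^1}^2 = 3/10 + 3 = 33/10.


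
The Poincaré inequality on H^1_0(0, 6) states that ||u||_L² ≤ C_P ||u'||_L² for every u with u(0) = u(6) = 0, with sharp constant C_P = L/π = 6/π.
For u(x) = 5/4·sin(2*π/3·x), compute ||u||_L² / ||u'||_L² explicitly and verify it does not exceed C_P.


||u||_L² / ||u'||_L² = 3/(2*π) < C_P = 6/π.

u(x) = 5/4·sin(2*π/3·x), so u'(x) = 5*π*cos(2*π*x/3)/6.
Writing u(x) = A·sin(kπx/L) with A = 5/4 and k = 4, use ∫_0^L sin²(kπx/L) dx = L/2 and ∫_0^L cos²(kπx/L) dx = L/2.
u² = 25/16·sin²(2*π/3·x) and (u')² = 25*π^2/36·cos²(2*π/3·x), and each of sin², cos² integrates to L/2 = 3 over (0, 6).
∫_0^6 u² dx = 75/16, so ||u||_L² = 5*sqrt(3)/4.
∫_0^6 (u')² dx = 25*π^2/12, so ||u'||_L² = 5*sqrt(3)*π/6.
Ratio ||u||_L² / ||u'||_L² = 3/(2*π).
Sharp Poincaré constant on H^1_0(0, 6) is C_P = L/π = 6/π, achieved by sin(π/6·x).
This is the k = 4 harmonic; the ratio L/(kπ) is strictly less than C_P = L/π, consistent with the sharp inequality ||u||_L² ≤ C_P ||u'||_L².


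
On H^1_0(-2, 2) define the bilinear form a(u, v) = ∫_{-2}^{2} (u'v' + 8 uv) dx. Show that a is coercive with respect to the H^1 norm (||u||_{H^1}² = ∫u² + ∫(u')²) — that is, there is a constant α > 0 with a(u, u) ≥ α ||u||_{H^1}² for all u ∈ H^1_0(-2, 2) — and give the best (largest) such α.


α = 1

Coercivity of a(·,·) on H^1_0(-2, 2) means a(u, u) ≥ α ||u||_{H^1}² for every u ∈ H^1_0.
The interval has length L = 4, and Poincaré/coercivity depend only on L. Here a(u, u) = ∫(u')² + (8)·∫u².
Here c = 8 ≥ 1, so a(u,u) = ∫(u')² + c∫u² ≥ ∫(u')² + ∫u² = ||u||_{H^1}², i.e. α = 1 works. No larger α is possible: a(u,u) ≥ α||u||_{H^1}² means (1−α)∫(u')² ≥ (α−c)∫u², and for the modes u_n = sin(nπ(x−x₀)/L) (x₀ the left endpoint) one has ∫u_n²/∫(u_n')² = (L/(nπ))² → 0, so a(u_n,u_n)/||u_n||_{H^1}² → 1. Hence the optimal constant is α = 1.
Therefore α = 1.


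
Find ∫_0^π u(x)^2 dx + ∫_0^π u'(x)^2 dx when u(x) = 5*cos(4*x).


||u||_{H^1(0,π)}^2 = 425*π/2

u'(x) = -20*sin(4*x).
Expand u² and (u')² and integrate term by term on (0, π), using: for integers n ≥ 1, ∫_0^π sin²(nx) dx = ∫_0^π cos²(nx) dx = π/2; for n ≠ n', ∫_0^π sin(nx)sin(n'x) dx = ∫_0^π cos(nx)cos(n'x) dx = 0; and by product-to-sum, ∫_0^π sin(nx)cos(n'x) dx = ½∫_0^π [sin((n+n')x) + sin((n−n')x)] dx, which is 0 when n+n' is even and 2n/(n²−n'²) when n+n' is odd (it need not vanish on (0, π)).
  u² squared terms: (5)²·∫cos(4x)² dx = 25·π/2 = 25*π/2.
  So ∫_0^π u² dx = 25*π/2.
  (u')² squared terms: (-20)²·∫sin(4x)² dx = 400·π/2 = 200*π.
  So ∫_0^π (u')² dx = 200*π.
||u||_{H^1}^2 = (25*π/2) + (200*π) = 425*π/2.


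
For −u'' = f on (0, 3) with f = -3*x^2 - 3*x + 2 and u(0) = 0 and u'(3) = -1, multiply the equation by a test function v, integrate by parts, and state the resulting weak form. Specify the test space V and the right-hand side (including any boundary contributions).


V = {v ∈ H^1(0, 3) : v(0) = 0} (test functions vanish at x = 0 where u is specified); weak form: ∫_0^3 u'v' dx = ∫_0^3 (-3*x^2 - 3*x + 2) v dx − v(3) for all v ∈ V.

Multiply both sides by a test function v and integrate from 0 to 3:
  ∫_0^3 −u''(x) v(x) dx = ∫_0^3 f(x) v(x) dx.
Integrate the LHS by parts once:
  ∫_0^3 −u'' v dx = −[u'(x) v(x)]_0^3 + ∫_0^3 u'(x) v'(x) dx.
Thus ∫_0^3 u'(x) v'(x) dx = ∫_0^3 f(x) v(x) dx + [u'(x) v(x)]_0^3.
Choose V so that boundary terms are either known or forced to vanish.
Mixed BC: u(0) = 0 (Dirichlet) and u'(3) = -1 (Neumann). Define V = {v ∈ H^1(0, 3) : v(0) = 0}. Then [u' v]_0^3 = u'(3)·v(3) − u'(0)·0 = − v(3).
Weak formulation: find u (satisfying any essential BC) such that ∫_0^3 u'(x) v'(x) dx = ∫_0^3 f v dx − v(3) for all v ∈ V (Dirichlet at 0 absorbed into V; Neumann datum at x = 3 contributes the boundary term).
Substituting f(x) = -3*x^2 - 3*x + 2, the right-hand side is ∫_0^3 (-3*x^2 - 3*x + 2) v dx − v(3).


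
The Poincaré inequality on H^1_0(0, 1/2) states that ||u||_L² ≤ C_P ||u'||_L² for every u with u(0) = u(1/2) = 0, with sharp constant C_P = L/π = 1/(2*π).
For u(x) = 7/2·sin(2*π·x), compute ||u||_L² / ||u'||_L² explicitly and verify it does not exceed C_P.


||u||_L² / ||u'||_L² = 1/(2*π) = C_P.

u(x) = 7/2·sin(2*π·x), so u'(x) = 7*π*cos(2*π*x).
Writing u(x) = A·sin(kπx/L) with A = 7/2 and k = 1, use ∫_0^L sin²(kπx/L) dx = L/2 and ∫_0^L cos²(kπx/L) dx = L/2.
u² = 49/4·sin²(2*π·x) and (u')² = 49*π^2·cos²(2*π·x), and each of sin², cos² integrates to L/2 = 1/4 over (0, 1/2).
∫_0^1/2 u² dx = 49/16, so ||u||_L² = 7/4.
∫_0^1/2 (u')² dx = 49*π^2/4, so ||u'||_L² = 7*π/2.
Ratio ||u||_L² / ||u'||_L² = 1/(2*π).
Sharp Poincaré constant on H^1_0(0, 1/2) is C_P = L/π = 1/(2*π), achieved by sin(2*π·x).
This is the k = 1 eigenfunction (up to amplitude), so the ratio equals the sharp Poincaré constant exactly.


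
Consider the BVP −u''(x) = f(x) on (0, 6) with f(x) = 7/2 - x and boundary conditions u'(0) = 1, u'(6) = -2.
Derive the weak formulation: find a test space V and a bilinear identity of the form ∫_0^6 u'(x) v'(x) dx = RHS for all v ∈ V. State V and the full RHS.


V = H^1(0, 6) (v unrestricted at boundary; u is determined up to an additive constant); weak form: ∫_0^6 u'v' dx = ∫_0^6 (7/2 - x) v dx − 2·v(6) − v(0) for all v ∈ V.

Multiply both sides by a test function v and integrate from 0 to 6:
  ∫_0^6 −u''(x) v(x) dx = ∫_0^6 f(x) v(x) dx.
Integrate the LHS by parts once:
  ∫_0^6 −u'' v dx = −[u'(x) v(x)]_0^6 + ∫_0^6 u'(x) v'(x) dx.
Thus ∫_0^6 u'(x) v'(x) dx = ∫_0^6 f(x) v(x) dx + [u'(x) v(x)]_0^6.
Choose V so that boundary terms are either known or forced to vanish.
u has inhomogeneous Neumann u'(0) = 1, u'(6) = -2. [u' v]_0^6 = (-2)·v(6) − (1)·v(0) = − 2·v(6) − v(0). Take V = H^1(0, 6); boundary term becomes part of RHS.
Weak formulation: find u (satisfying any essential BC) such that ∫_0^6 u'(x) v'(x) dx = ∫_0^6 f v dx − 2·v(6) − v(0) for all v ∈ V (Neumann data are natural BCs: they enter the RHS as boundary terms).
Substituting f(x) = 7/2 - x, the right-hand side is ∫_0^6 (7/2 - x) v dx − 2·v(6) − v(0).
Compatibility check (pure Neumann): taking v ≡ 1 ∈ V gives 0 = ∫_0^6 f dx + (-2) − (1), i.e. ∫_0^6 f dx must equal u'(0) − u'(6) = 3. Indeed ∫_0^6 (7/2 - x) dx = 3, so the data are compatible. The solution is then unique only up to an additive constant (fix it e.g. by requiring ∫_0^6 u dx = 0).


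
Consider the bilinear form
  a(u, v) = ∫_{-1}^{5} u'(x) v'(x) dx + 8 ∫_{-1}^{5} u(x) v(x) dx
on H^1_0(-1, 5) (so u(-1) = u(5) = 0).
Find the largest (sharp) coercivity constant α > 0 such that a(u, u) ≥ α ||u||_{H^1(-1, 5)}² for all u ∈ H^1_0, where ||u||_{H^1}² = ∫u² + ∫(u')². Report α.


α = 1

Coercivity of a(·,·) on H^1_0(-1, 5) means a(u, u) ≥ α ||u||_{H^1}² for every u ∈ H^1_0.
The interval has length L = 6, and Poincaré/coercivity depend only on L. Here a(u, u) = ∫(u')² + (8)·∫u².
Here c = 8 ≥ 1, so a(u,u) = ∫(u')² + c∫u² ≥ ∫(u')² + ∫u² = ||u||_{H^1}², i.e. α = 1 works. No larger α is possible: a(u,u) ≥ α||u||_{H^1}² means (1−α)∫(u')² ≥ (α−c)∫u², and for the modes u_n = sin(nπ(x−x₀)/L) (x₀ the left endpoint) one has ∫u_n²/∫(u_n')² = (L/(nπ))² → 0, so a(u_n,u_n)/||u_n||_{H^1}² → 1. Hence the optimal constant is α = 1.
Therefore α = 1.


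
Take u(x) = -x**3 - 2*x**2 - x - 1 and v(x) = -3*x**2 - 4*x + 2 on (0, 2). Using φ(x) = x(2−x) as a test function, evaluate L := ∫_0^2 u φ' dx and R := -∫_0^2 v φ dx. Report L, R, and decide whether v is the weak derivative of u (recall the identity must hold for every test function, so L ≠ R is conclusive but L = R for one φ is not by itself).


LHS = 172/15, RHS = 112/15. No, v is not the weak derivative of u.

u(x) = -x**3 - 2*x**2 - x - 1, classical derivative u'(x) = -3*x**2 - 4*x - 1.
φ(x) = x(2−x), so φ'(x) = 2 - 2*x.
Note φ(0) = φ(2) = 0, so the boundary term u·φ vanishes.
LHS = ∫_0^2 u(x) φ'(x) dx = ∫_0^2 (2*x^4 + 2*x^3 - 2*x^2 - 2) dx. Term by term:
  ∫_0^2 2*x^4 dx = 64/5;  ∫_0^2 2*x^3 dx = 8;  ∫_0^2 -2*x^2 dx = -16/3;
  ∫_0^2 -2 dx = -4.
Sum: 64/5 + 8 − 16/3 − 4 = 172/15.
So LHS = 172/15.
∫_0^2 v(x) φ(x) dx = ∫_0^2 (3*x^4 - 2*x^3 - 10*x^2 + 4*x) dx. Term by term:
  ∫_0^2 3*x^4 dx = 96/5;  ∫_0^2 -2*x^3 dx = -8;  ∫_0^2 -10*x^2 dx = -80/3;
  ∫_0^2 4*x dx = 8.
Sum: 96/5 − 8 − 80/3 + 8 = -112/15.
So RHS = -∫_0^2 v(x) φ(x) dx = 112/15.
LHS − RHS = 4 ≠ 0, so the identity fails.
(For a valid weak derivative the identity must hold for EVERY test function, in particular this one. The failure shows v is NOT the weak derivative of u.)
Correct weak derivative would be u'(x) = -3*x**2 - 4*x - 1.


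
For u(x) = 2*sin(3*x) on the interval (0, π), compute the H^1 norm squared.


||u||_{H^1(0,π)}^2 = 20*π

u'(x) = 6*cos(3*x).
Expand u² and (u')² and integrate term by term on (0, π), using: for integers n ≥ 1, ∫_0^π sin²(nx) dx = ∫_0^π cos²(nx) dx = π/2; for n ≠ n', ∫_0^π sin(nx)sin(n'x) dx = ∫_0^π cos(nx)cos(n'x) dx = 0; and by product-to-sum, ∫_0^π sin(nx)cos(n'x) dx = ½∫_0^π [sin((n+n')x) + sin((n−n')x)] dx, which is 0 when n+n' is even and 2n/(n²−n'²) when n+n' is odd (it need not vanish on (0, π)).
  u² squared terms: (2)²·∫sin(3x)² dx = 4·π/2 = 2*π.
  So ∫_0^π u² dx = 2*π.
  (u')² squared terms: (6)²·∫cos(3x)² dx = 36·π/2 = 18*π.
  So ∫_0^π (u')² dx = 18*π.
||u||_{H^1}^2 = (2*π) + (18*π) = 20*π.


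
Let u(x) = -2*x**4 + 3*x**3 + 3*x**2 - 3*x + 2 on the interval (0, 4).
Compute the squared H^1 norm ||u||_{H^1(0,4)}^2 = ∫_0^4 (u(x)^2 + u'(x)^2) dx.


||u||_{H^1}^2 = 27069116/315

The H^1 norm (squared) on an interval (0, L) is
  ||u||_{H^1}^2 = ∫_0^L u(x)^2 dx + ∫_0^L u'(x)^2 dx.
Compute u'(x) = -8*x**3 + 9*x**2 + 6*x - 3.
Then u(x)^2 = 4*x**8 - 12*x**7 - 3*x**6 + 30*x**5 - 17*x**4 - 6*x**3 + 21*x**2 - 12*x + 4 and u'(x)^2 = 64*x**6 - 144*x**5 - 15*x**4 + 156*x**3 - 18*x**2 - 36*x + 9.
Integrate each monomial from 0 to 4 using ∫_0^4 c·x^n dx = c·4^(n+1)/(n+1):
  ∫_0^4 u(x)^2 dx = ∫_0^4 (4*x^8 - 12*x^7 - 3*x^6 + 30*x^5 - 17*x^4 - 6*x^3 + 21*x^2 - 12*x + 4) dx. Term by term:
    ∫_0^4 4*x^8 dx = 1048576/9;  ∫_0^4 -12*x^7 dx = -98304;  ∫_0^4 -3*x^6 dx = -49152/7;
    ∫_0^4 30*x^5 dx = 20480;  ∫_0^4 -17*x^4 dx = -17408/5;  ∫_0^4 -6*x^3 dx = -384;
    ∫_0^4 21*x^2 dx = 448;  ∫_0^4 -12*x dx = -96;  ∫_0^4 4 dx = 16.
  Sum: 1048576/9 − 98304 − 49152/7 + 20480 − 17408/5 − 384 + 448 − 96 + 16 = 8872016/315.
  ∫_0^4 u'(x)^2 dx = ∫_0^4 (64*x^6 - 144*x^5 - 15*x^4 + 156*x^3 - 18*x^2 - 36*x + 9) dx. Term by term:
    ∫_0^4 64*x^6 dx = 1048576/7;  ∫_0^4 -144*x^5 dx = -98304;  ∫_0^4 -15*x^4 dx = -3072;
    ∫_0^4 156*x^3 dx = 9984;  ∫_0^4 -18*x^2 dx = -384;  ∫_0^4 -36*x dx = -288;
    ∫_0^4 9 dx = 36.
  Sum: 1048576/7 − 98304 − 3072 + 9984 − 384 − 288 + 36 = 404380/7.
Adding: ||u||_{H^1}^2 = 8872016/315 + 404380/7 = 27069116/315.


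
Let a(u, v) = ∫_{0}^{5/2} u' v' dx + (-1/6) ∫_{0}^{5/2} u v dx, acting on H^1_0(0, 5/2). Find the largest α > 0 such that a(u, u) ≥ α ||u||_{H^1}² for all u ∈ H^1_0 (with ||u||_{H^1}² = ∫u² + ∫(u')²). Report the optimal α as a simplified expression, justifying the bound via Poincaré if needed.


α = (-25 + 24*π^2)/(6*(25 + 4*π^2))

Coercivity of a(·,·) on H^1_0(0, 5/2) means a(u, u) ≥ α ||u||_{H^1}² for every u ∈ H^1_0.
The interval has length L = 5/2, and Poincaré/coercivity depend only on L. Here a(u, u) = ∫(u')² + (-1/6)·∫u².
Here c = -1/6 < 0 with |c| < (π/L)² = 4*π^2/25, so coercivity still holds. The condition a(u,u) ≥ α||u||_{H^1}² reads (1−α)∫(u')² ≥ (α−c)∫u². Any admissible α is ≤ 1 (rapidly oscillating u have ∫u²/∫(u')² → 0), and α = 1 would force 0 ≥ (1−c)∫u², impossible since c < 1; so 1−α > 0. By the sharp Poincaré inequality on H^1_0 of an interval of length L, ∫(u')² ≥ (π/L)²∫u² with equality for the first sine mode sin(π(x−x₀)/L) (x₀ the left endpoint), so the inequality holds for all u iff (1−α)(π/L)² ≥ α − c, i.e. α ≤ ((π/L)² + c)/((π/L)² + 1) = (1 + c(L/π)²)/(1 + (L/π)²). (Direct route, valid since c ≤ 0: Poincaré gives c∫u² ≥ c(L/π)²∫(u')², so a(u,u) ≥ (1 + c(L/π)²)∫(u')², while ||u||_{H^1}² ≤ (1 + (L/π)²)∫(u')²; dividing yields the same α.) With (π/L)² = 4*π^2/25 and c = -1/6, the largest admissible constant is α = ((π/L)² + c)/((π/L)² + 1).
Simplifying, α = (-25 + 24*π^2)/(6*(25 + 4*π^2)).


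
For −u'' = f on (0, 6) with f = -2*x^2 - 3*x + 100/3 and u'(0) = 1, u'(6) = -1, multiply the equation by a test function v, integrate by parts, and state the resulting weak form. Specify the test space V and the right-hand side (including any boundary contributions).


V = H^1(0, 6) (v unrestricted at boundary; u is determined up to an additive constant); weak form: ∫_0^6 u'v' dx = ∫_0^6 (-2*x^2 - 3*x + 100/3) v dx − v(6) − v(0) for all v ∈ V.

Multiply both sides by a test function v and integrate from 0 to 6:
  ∫_0^6 −u''(x) v(x) dx = ∫_0^6 f(x) v(x) dx.
Integrate the LHS by parts once:
  ∫_0^6 −u'' v dx = −[u'(x) v(x)]_0^6 + ∫_0^6 u'(x) v'(x) dx.
Thus ∫_0^6 u'(x) v'(x) dx = ∫_0^6 f(x) v(x) dx + [u'(x) v(x)]_0^6.
Choose V so that boundary terms are either known or forced to vanish.
u has inhomogeneous Neumann u'(0) = 1, u'(6) = -1. [u' v]_0^6 = (-1)·v(6) − (1)·v(0) = − v(6) − v(0). Take V = H^1(0, 6); boundary term becomes part of RHS.
Weak formulation: find u (satisfying any essential BC) such that ∫_0^6 u'(x) v'(x) dx = ∫_0^6 f v dx − v(6) − v(0) for all v ∈ V (Neumann data are natural BCs: they enter the RHS as boundary terms).
Substituting f(x) = -2*x^2 - 3*x + 100/3, the right-hand side is ∫_0^6 (-2*x^2 - 3*x + 100/3) v dx − v(6) − v(0).
Compatibility check (pure Neumann): taking v ≡ 1 ∈ V gives 0 = ∫_0^6 f dx + (-1) − (1), i.e. ∫_0^6 f dx must equal u'(0) − u'(6) = 2. Indeed ∫_0^6 (-2*x^2 - 3*x + 100/3) dx = 2, so the data are compatible. The solution is then unique only up to an additive constant (fix it e.g. by requiring ∫_0^6 u dx = 0).


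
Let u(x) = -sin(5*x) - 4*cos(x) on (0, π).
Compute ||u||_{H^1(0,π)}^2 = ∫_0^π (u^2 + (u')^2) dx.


||u||_{H^1(0,π)}^2 = 29*π

u'(x) = 4*sin(x) - 5*cos(5*x).
Expand u² and (u')² and integrate term by term on (0, π), using: for integers n ≥ 1, ∫_0^π sin²(nx) dx = ∫_0^π cos²(nx) dx = π/2; for n ≠ n', ∫_0^π sin(nx)sin(n'x) dx = ∫_0^π cos(nx)cos(n'x) dx = 0; and by product-to-sum, ∫_0^π sin(nx)cos(n'x) dx = ½∫_0^π [sin((n+n')x) + sin((n−n')x)] dx, which is 0 when n+n' is even and 2n/(n²−n'²) when n+n' is odd (it need not vanish on (0, π)).
  u² squared terms: (-1)²·∫sin(5x)² dx = 1·π/2 = π/2;  (-4)²·∫cos(x)² dx = 16·π/2 = 8*π.
  u² cross terms: 2·(-1)·(-4)·∫sin(5x)·cos(x) dx = 8·(0) = 0.
  So ∫_0^π u² dx = π/2 + 8*π + 0 = 17*π/2.
  (u')² squared terms: (-5)²·∫cos(5x)² dx = 25·π/2 = 25*π/2;  (4)²·∫sin(x)² dx = 16·π/2 = 8*π.
  (u')² cross terms: 2·(-5)·(4)·∫cos(5x)·sin(x) dx = -40·(0) = 0.
  So ∫_0^π (u')² dx = 25*π/2 + 8*π + 0 = 41*π/2.
||u||_{H^1}^2 = (17*π/2) + (41*π/2) = 29*π.


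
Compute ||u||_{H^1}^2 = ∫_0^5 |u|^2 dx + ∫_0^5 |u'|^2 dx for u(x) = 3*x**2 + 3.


||u||_{H^1}^2 = 7920

The H^1 norm (squared) on an interval (0, L) is
  ||u||_{H^1}^2 = ∫_0^L u(x)^2 dx + ∫_0^L u'(x)^2 dx.
Compute u'(x) = 6*x.
Then u(x)^2 = 9*x**4 + 18*x**2 + 9 and u'(x)^2 = 36*x**2.
Integrate each monomial from 0 to 5 using ∫_0^5 c·x^n dx = c·5^(n+1)/(n+1):
  ∫_0^5 u(x)^2 dx = ∫_0^5 (9*x^4 + 18*x^2 + 9) dx. Term by term:
    ∫_0^5 9*x^4 dx = 5625;  ∫_0^5 18*x^2 dx = 750;  ∫_0^5 9 dx = 45.
  Sum: 5625 + 750 + 45 = 6420.
  ∫_0^5 u'(x)^2 dx = ∫_0^5 (36*x^2) dx. Term by term:
    ∫_0^5 36*x^2 dx = 1500.
Adding: ||u||_{H^1}^2 = 6420 + 1500 = 7920.


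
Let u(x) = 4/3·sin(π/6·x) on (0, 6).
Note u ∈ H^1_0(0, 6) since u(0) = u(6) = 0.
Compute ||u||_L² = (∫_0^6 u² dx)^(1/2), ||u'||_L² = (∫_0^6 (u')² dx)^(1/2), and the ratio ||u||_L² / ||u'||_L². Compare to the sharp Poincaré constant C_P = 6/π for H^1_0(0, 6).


||u||_L² / ||u'||_L² = 6/π = C_P.

u(x) = 4/3·sin(π/6·x), so u'(x) = 2*π*cos(π*x/6)/9.
Writing u(x) = A·sin(kπx/L) with A = 4/3 and k = 1, use ∫_0^L sin²(kπx/L) dx = L/2 and ∫_0^L cos²(kπx/L) dx = L/2.
u² = 16/9·sin²(π/6·x) and (u')² = 4*π^2/81·cos²(π/6·x), and each of sin², cos² integrates to L/2 = 3 over (0, 6).
∫_0^6 u² dx = 16/3, so ||u||_L² = 4*sqrt(3)/3.
∫_0^6 (u')² dx = 4*π^2/27, so ||u'||_L² = 2*sqrt(3)*π/9.
Ratio ||u||_L² / ||u'||_L² = 6/π.
Sharp Poincaré constant on H^1_0(0, 6) is C_P = L/π = 6/π, achieved by sin(π/6·x).
This is the k = 1 eigenfunction (up to amplitude), so the ratio equals the sharp Poincaré constant exactly.


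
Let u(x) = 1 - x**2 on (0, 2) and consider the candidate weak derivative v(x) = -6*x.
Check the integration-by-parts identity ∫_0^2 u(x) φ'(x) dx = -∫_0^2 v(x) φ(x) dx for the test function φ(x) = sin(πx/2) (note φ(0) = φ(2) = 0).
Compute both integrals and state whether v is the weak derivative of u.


LHS = 8/π, RHS = 24/π. No, v is not the weak derivative of u.

u(x) = 1 - x**2, classical derivative u'(x) = -2*x.
φ(x) = sin(πx/2), so φ'(x) = π*cos(π*x/2)/2.
Note φ(0) = φ(2) = 0, so the boundary term u·φ vanishes.
LHS = ∫_0^2 u(x) φ'(x) dx = ∫_0^2 (-π*x^2*cos(π*x/2)/2 + π*cos(π*x/2)/2) dx. Term by term:
  ∫_0^2 π*cos(π*x/2)/2 dx = 0;  ∫_0^2 -π*x^2*cos(π*x/2)/2 dx = 8/π.
Sum: 0 + 8/π = 8/π.
So LHS = 8/π.
∫_0^2 v(x) φ(x) dx = ∫_0^2 (-6*x*sin(π*x/2)) dx. Term by term:
  ∫_0^2 -6*x*sin(π*x/2) dx = -24/π.
So RHS = -∫_0^2 v(x) φ(x) dx = 24/π.
LHS − RHS = -16/π ≠ 0, so the identity fails.
(For a valid weak derivative the identity must hold for EVERY test function, in particular this one. The failure shows v is NOT the weak derivative of u.)
Correct weak derivative would be u'(x) = -2*x.


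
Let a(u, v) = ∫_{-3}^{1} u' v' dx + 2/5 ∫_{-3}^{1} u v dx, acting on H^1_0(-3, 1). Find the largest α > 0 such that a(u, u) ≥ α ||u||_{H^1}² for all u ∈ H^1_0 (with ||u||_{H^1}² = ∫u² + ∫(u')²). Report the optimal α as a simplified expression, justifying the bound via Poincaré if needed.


α = (32/5 + π^2)/(π^2 + 16)

Coercivity of a(·,·) on H^1_0(-3, 1) means a(u, u) ≥ α ||u||_{H^1}² for every u ∈ H^1_0.
The interval has length L = 4, and Poincaré/coercivity depend only on L. Here a(u, u) = ∫(u')² + (2/5)·∫u².
Here 0 < c = 2/5 < 1. The condition a(u,u) ≥ α||u||_{H^1}² reads (1−α)∫(u')² ≥ (α−c)∫u². Any admissible α is ≤ 1 (rapidly oscillating u have ∫u²/∫(u')² → 0), and α = 1 would force 0 ≥ (1−c)∫u², impossible since c < 1; so 1−α > 0. By the sharp Poincaré inequality on H^1_0 of an interval of length L, ∫(u')² ≥ (π/L)²∫u² with equality for the first sine mode sin(π(x−x₀)/L) (x₀ the left endpoint), so the inequality holds for all u iff (1−α)(π/L)² ≥ α − c, i.e. α ≤ ((π/L)² + c)/((π/L)² + 1) = (1 + c(L/π)²)/(1 + (L/π)²). With (π/L)² = π^2/16 and c = 2/5, the largest admissible constant is α = ((π/L)² + c)/((π/L)² + 1).
Simplifying, α = (32/5 + π^2)/(π^2 + 16).


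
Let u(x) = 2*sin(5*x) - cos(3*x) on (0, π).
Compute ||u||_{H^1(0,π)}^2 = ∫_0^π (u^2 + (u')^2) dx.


||u||_{H^1(0,π)}^2 = 57*π

u'(x) = 3*sin(3*x) + 10*cos(5*x).
Expand u² and (u')² and integrate term by term on (0, π), using: for integers n ≥ 1, ∫_0^π sin²(nx) dx = ∫_0^π cos²(nx) dx = π/2; for n ≠ n', ∫_0^π sin(nx)sin(n'x) dx = ∫_0^π cos(nx)cos(n'x) dx = 0; and by product-to-sum, ∫_0^π sin(nx)cos(n'x) dx = ½∫_0^π [sin((n+n')x) + sin((n−n')x)] dx, which is 0 when n+n' is even and 2n/(n²−n'²) when n+n' is odd (it need not vanish on (0, π)).
  u² squared terms: (-1)²·∫cos(3x)² dx = 1·π/2 = π/2;  (2)²·∫sin(5x)² dx = 4·π/2 = 2*π.
  u² cross terms: 2·(-1)·(2)·∫cos(3x)·sin(5x) dx = -4·(0) = 0.
  So ∫_0^π u² dx = π/2 + 2*π + 0 = 5*π/2.
  (u')² squared terms: (3)²·∫sin(3x)² dx = 9·π/2 = 9*π/2;  (10)²·∫cos(5x)² dx = 100·π/2 = 50*π.
  (u')² cross terms: 2·(3)·(10)·∫sin(3x)·cos(5x) dx = 60·(0) = 0.
  So ∫_0^π (u')² dx = 9*π/2 + 50*π + 0 = 109*π/2.
||u||_{H^1}^2 = (5*π/2) + (109*π/2) = 57*π.


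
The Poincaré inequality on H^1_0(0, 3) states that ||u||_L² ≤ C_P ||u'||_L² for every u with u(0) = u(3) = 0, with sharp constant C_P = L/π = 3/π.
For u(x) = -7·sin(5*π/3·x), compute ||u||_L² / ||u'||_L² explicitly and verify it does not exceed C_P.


||u||_L² / ||u'||_L² = 3/(5*π) < C_P = 3/π.

u(x) = -7·sin(5*π/3·x), so u'(x) = -35*π*cos(5*π*x/3)/3.
Writing u(x) = A·sin(kπx/L) with A = -7 and k = 5, use ∫_0^L sin²(kπx/L) dx = L/2 and ∫_0^L cos²(kπx/L) dx = L/2.
u² = 49·sin²(5*π/3·x) and (u')² = 1225*π^2/9·cos²(5*π/3·x), and each of sin², cos² integrates to L/2 = 3/2 over (0, 3).
∫_0^3 u² dx = 147/2, so ||u||_L² = 7*sqrt(6)/2.
∫_0^3 (u')² dx = 1225*π^2/6, so ||u'||_L² = 35*sqrt(6)*π/6.
Ratio ||u||_L² / ||u'||_L² = 3/(5*π).
Sharp Poincaré constant on H^1_0(0, 3) is C_P = L/π = 3/π, achieved by sin(π/3·x).
This is the k = 5 harmonic; the ratio L/(kπ) is strictly less than C_P = L/π, consistent with the sharp inequality ||u||_L² ≤ C_P ||u'||_L².


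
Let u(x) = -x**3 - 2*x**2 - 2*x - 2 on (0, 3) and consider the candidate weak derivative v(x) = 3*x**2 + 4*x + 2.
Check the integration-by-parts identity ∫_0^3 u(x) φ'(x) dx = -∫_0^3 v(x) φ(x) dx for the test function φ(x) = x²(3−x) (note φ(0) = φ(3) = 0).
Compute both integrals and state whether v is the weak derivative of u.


LHS = 135, RHS = -135. No, v is not the weak derivative of u.

u(x) = -x**3 - 2*x**2 - 2*x - 2, classical derivative u'(x) = -3*x**2 - 4*x - 2.
φ(x) = x²(3−x), so φ'(x) = 3*x*(2 - x).
Note φ(0) = φ(3) = 0, so the boundary term u·φ vanishes.
LHS = ∫_0^3 u(x) φ'(x) dx = ∫_0^3 (3*x^5 - 6*x^3 - 6*x^2 - 12*x) dx. Term by term:
  ∫_0^3 3*x^5 dx = 729/2;  ∫_0^3 -6*x^3 dx = -243/2;  ∫_0^3 -6*x^2 dx = -54;
  ∫_0^3 -12*x dx = -54.
Sum: 729/2 − 243/2 − 54 − 54 = 135.
So LHS = 135.
∫_0^3 v(x) φ(x) dx = ∫_0^3 (-3*x^5 + 5*x^4 + 10*x^3 + 6*x^2) dx. Term by term:
  ∫_0^3 -3*x^5 dx = -729/2;  ∫_0^3 5*x^4 dx = 243;  ∫_0^3 10*x^3 dx = 405/2;
  ∫_0^3 6*x^2 dx = 54.
Sum: -729/2 + 243 + 405/2 + 54 = 135.
So RHS = -∫_0^3 v(x) φ(x) dx = -135.
LHS − RHS = 270 ≠ 0, so the identity fails.
(For a valid weak derivative the identity must hold for EVERY test function, in particular this one. The failure shows v is NOT the weak derivative of u.)
Correct weak derivative would be u'(x) = -3*x**2 - 4*x - 2.


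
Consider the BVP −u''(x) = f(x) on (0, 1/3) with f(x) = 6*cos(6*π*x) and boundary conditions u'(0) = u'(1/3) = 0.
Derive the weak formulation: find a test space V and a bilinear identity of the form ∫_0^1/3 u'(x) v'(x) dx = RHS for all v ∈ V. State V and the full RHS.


V = H^1(0, 1/3) (no boundary constraint on v; u is determined up to an additive constant); weak form: ∫_0^1/3 u'v' dx = ∫_0^1/3 (6*cos(6*π*x)) v dx for all v ∈ V.

Multiply both sides by a test function v and integrate from 0 to 1/3:
  ∫_0^1/3 −u''(x) v(x) dx = ∫_0^1/3 f(x) v(x) dx.
Integrate the LHS by parts once:
  ∫_0^1/3 −u'' v dx = −[u'(x) v(x)]_0^1/3 + ∫_0^1/3 u'(x) v'(x) dx.
Thus ∫_0^1/3 u'(x) v'(x) dx = ∫_0^1/3 f(x) v(x) dx + [u'(x) v(x)]_0^1/3.
Choose V so that boundary terms are either known or forced to vanish.
u has homogeneous Neumann: u'(0) = u'(1/3) = 0. So [u' v]_0^1/3 = 0·v(1/3) − 0·v(0) = 0 for any v; take V = H^1(0, 1/3).
Weak formulation: find u (satisfying any essential BC) such that ∫_0^1/3 u'(x) v'(x) dx = ∫_0^1/3 f v dx for all v ∈ V (homogeneous Neumann, so boundary terms vanish).
Substituting f(x) = 6*cos(6*π*x), the right-hand side is ∫_0^1/3 (6*cos(6*π*x)) v dx.
Compatibility check (pure Neumann): taking v ≡ 1 ∈ V gives 0 = ∫_0^1/3 f dx + (0) − (0), i.e. ∫_0^1/3 f dx must equal u'(0) − u'(1/3) = 0. Indeed ∫_0^1/3 (6*cos(6*π*x)) dx = 0, so the data are compatible. The solution is then unique only up to an additive constant (fix it e.g. by requiring ∫_0^1/3 u dx = 0).


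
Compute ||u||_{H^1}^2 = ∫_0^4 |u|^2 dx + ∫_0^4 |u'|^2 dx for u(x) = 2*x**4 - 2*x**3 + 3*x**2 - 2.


||u||_{H^1}^2 = 59270576/315

The H^1 norm (squared) on an interval (0, L) is
  ||u||_{H^1}^2 = ∫_0^L u(x)^2 dx + ∫_0^L u'(x)^2 dx.
Compute u'(x) = 8*x**3 - 6*x**2 + 6*x.
Then u(x)^2 = 4*x**8 - 8*x**7 + 16*x**6 - 12*x**5 + x**4 + 8*x**3 - 12*x**2 + 4 and u'(x)^2 = 64*x**6 - 96*x**5 + 132*x**4 - 72*x**3 + 36*x**2.
Integrate each monomial from 0 to 4 using ∫_0^4 c·x^n dx = c·4^(n+1)/(n+1):
  ∫_0^4 u(x)^2 dx = ∫_0^4 (4*x^8 - 8*x^7 + 16*x^6 - 12*x^5 + x^4 + 8*x^3 - 12*x^2 + 4) dx. Term by term:
    ∫_0^4 4*x^8 dx = 1048576/9;  ∫_0^4 -8*x^7 dx = -65536;  ∫_0^4 16*x^6 dx = 262144/7;
    ∫_0^4 -12*x^5 dx = -8192;  ∫_0^4 x^4 dx = 1024/5;  ∫_0^4 8*x^3 dx = 512;
    ∫_0^4 -12*x^2 dx = -256;  ∫_0^4 4 dx = 16.
  Sum: 1048576/9 − 65536 + 262144/7 − 8192 + 1024/5 + 512 − 256 + 16 = 25422512/315.
  ∫_0^4 u'(x)^2 dx = ∫_0^4 (64*x^6 - 96*x^5 + 132*x^4 - 72*x^3 + 36*x^2) dx. Term by term:
    ∫_0^4 64*x^6 dx = 1048576/7;  ∫_0^4 -96*x^5 dx = -65536;  ∫_0^4 132*x^4 dx = 135168/5;
    ∫_0^4 -72*x^3 dx = -4608;  ∫_0^4 36*x^2 dx = 768.
  Sum: 1048576/7 − 65536 + 135168/5 − 4608 + 768 = 3760896/35.
Adding: ||u||_{H^1}^2 = 25422512/315 + 3760896/35 = 59270576/315.


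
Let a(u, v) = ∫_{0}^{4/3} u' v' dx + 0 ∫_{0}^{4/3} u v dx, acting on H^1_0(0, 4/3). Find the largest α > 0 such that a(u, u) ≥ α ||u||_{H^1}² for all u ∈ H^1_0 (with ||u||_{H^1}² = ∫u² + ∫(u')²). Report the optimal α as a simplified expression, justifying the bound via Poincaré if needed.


α = 9*π^2/(16 + 9*π^2)

Coercivity of a(·,·) on H^1_0(0, 4/3) means a(u, u) ≥ α ||u||_{H^1}² for every u ∈ H^1_0.
The interval has length L = 4/3, and Poincaré/coercivity depend only on L. Here a(u, u) = ∫(u')² + (0)·∫u².
Here c = 0, so a(u,u) = ∫(u')² alone. The condition a(u,u) ≥ α||u||_{H^1}² reads (1−α)∫(u')² ≥ (α−c)∫u². Any admissible α is ≤ 1 (rapidly oscillating u have ∫u²/∫(u')² → 0), and α = 1 would force 0 ≥ (1−c)∫u², impossible since c < 1; so 1−α > 0. By the sharp Poincaré inequality on H^1_0 of an interval of length L, ∫(u')² ≥ (π/L)²∫u² with equality for the first sine mode sin(π(x−x₀)/L) (x₀ the left endpoint), so the inequality holds for all u iff (1−α)(π/L)² ≥ α − c, i.e. α ≤ ((π/L)² + c)/((π/L)² + 1) = (1 + c(L/π)²)/(1 + (L/π)²). (Direct route, valid since c ≤ 0: Poincaré gives c∫u² ≥ c(L/π)²∫(u')², so a(u,u) ≥ (1 + c(L/π)²)∫(u')², while ||u||_{H^1}² ≤ (1 + (L/π)²)∫(u')²; dividing yields the same α.) With (π/L)² = 9*π^2/16 and c = 0, the largest admissible constant is α = ((π/L)² + c)/((π/L)² + 1).
Simplifying, α = 9*π^2/(16 + 9*π^2).


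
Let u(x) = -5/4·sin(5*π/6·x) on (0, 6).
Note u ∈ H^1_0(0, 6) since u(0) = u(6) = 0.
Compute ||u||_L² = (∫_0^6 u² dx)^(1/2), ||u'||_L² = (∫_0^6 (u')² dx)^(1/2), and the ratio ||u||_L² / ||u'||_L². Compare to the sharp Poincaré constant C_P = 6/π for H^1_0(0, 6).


||u||_L² / ||u'||_L² = 6/(5*π) < C_P = 6/π.

u(x) = -5/4·sin(5*π/6·x), so u'(x) = -25*π*cos(5*π*x/6)/24.
Writing u(x) = A·sin(kπx/L) with A = -5/4 and k = 5, use ∫_0^L sin²(kπx/L) dx = L/2 and ∫_0^L cos²(kπx/L) dx = L/2.
u² = 25/16·sin²(5*π/6·x) and (u')² = 625*π^2/576·cos²(5*π/6·x), and each of sin², cos² integrates to L/2 = 3 over (0, 6).
∫_0^6 u² dx = 75/16, so ||u||_L² = 5*sqrt(3)/4.
∫_0^6 (u')² dx = 625*π^2/192, so ||u'||_L² = 25*sqrt(3)*π/24.
Ratio ||u||_L² / ||u'||_L² = 6/(5*π).
Sharp Poincaré constant on H^1_0(0, 6) is C_P = L/π = 6/π, achieved by sin(π/6·x).
This is the k = 5 harmonic; the ratio L/(kπ) is strictly less than C_P = L/π, consistent with the sharp inequality ||u||_L² ≤ C_P ||u'||_L².


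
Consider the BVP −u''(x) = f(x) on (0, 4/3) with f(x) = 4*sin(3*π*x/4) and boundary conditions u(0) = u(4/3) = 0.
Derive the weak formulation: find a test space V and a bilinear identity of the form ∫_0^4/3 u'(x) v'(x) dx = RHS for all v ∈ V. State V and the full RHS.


V = H^1_0(0, 4/3) (so v(0) = v(4/3) = 0); weak form: ∫_0^4/3 u'v' dx = ∫_0^4/3 (4*sin(3*π*x/4)) v dx for all v ∈ V.

Multiply both sides by a test function v and integrate from 0 to 4/3:
  ∫_0^4/3 −u''(x) v(x) dx = ∫_0^4/3 f(x) v(x) dx.
Integrate the LHS by parts once:
  ∫_0^4/3 −u'' v dx = −[u'(x) v(x)]_0^4/3 + ∫_0^4/3 u'(x) v'(x) dx.
Thus ∫_0^4/3 u'(x) v'(x) dx = ∫_0^4/3 f(x) v(x) dx + [u'(x) v(x)]_0^4/3.
Choose V so that boundary terms are either known or forced to vanish.
u is Dirichlet: u(0) = u(4/3) = 0. Let V = H^1_0(0, 4/3); then v(0) = v(4/3) = 0, and [u' v]_0^4/3 = 0.
Weak formulation: find u (satisfying any essential BC) such that ∫_0^4/3 u'(x) v'(x) dx = ∫_0^4/3 f v dx for all v ∈ V.
Substituting f(x) = 4*sin(3*π*x/4), the right-hand side is ∫_0^4/3 (4*sin(3*π*x/4)) v dx.


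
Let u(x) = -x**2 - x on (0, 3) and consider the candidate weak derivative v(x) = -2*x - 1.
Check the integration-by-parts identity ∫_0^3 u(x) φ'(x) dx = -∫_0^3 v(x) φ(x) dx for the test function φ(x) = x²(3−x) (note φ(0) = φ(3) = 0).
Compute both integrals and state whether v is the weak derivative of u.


LHS = 621/20, RHS = 621/20. Yes, v = u' weakly.

u(x) = -x**2 - x, classical derivative u'(x) = -2*x - 1.
φ(x) = x²(3−x), so φ'(x) = 3*x*(2 - x).
Note φ(0) = φ(3) = 0, so the boundary term u·φ vanishes.
LHS = ∫_0^3 u(x) φ'(x) dx = ∫_0^3 (3*x^4 - 3*x^3 - 6*x^2) dx. Term by term:
  ∫_0^3 3*x^4 dx = 729/5;  ∫_0^3 -3*x^3 dx = -243/4;  ∫_0^3 -6*x^2 dx = -54.
Sum: 729/5 − 243/4 − 54 = 621/20.
So LHS = 621/20.
∫_0^3 v(x) φ(x) dx = ∫_0^3 (2*x^4 - 5*x^3 - 3*x^2) dx. Term by term:
  ∫_0^3 2*x^4 dx = 486/5;  ∫_0^3 -5*x^3 dx = -405/4;  ∫_0^3 -3*x^2 dx = -27.
Sum: 486/5 − 405/4 − 27 = -621/20.
So RHS = -∫_0^3 v(x) φ(x) dx = 621/20.
LHS = RHS, so the identity holds for this test φ.
Moreover u is smooth here and v(x) = u'(x) = -2*x - 1 pointwise, so the identity holds for every test function. Hence v is the weak derivative of u.


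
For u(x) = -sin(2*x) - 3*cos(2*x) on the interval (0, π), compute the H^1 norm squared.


||u||_{H^1(0,π)}^2 = 25*π

u'(x) = 6*sin(2*x) - 2*cos(2*x).
Expand u² and (u')² and integrate term by term on (0, π), using: for integers n ≥ 1, ∫_0^π sin²(nx) dx = ∫_0^π cos²(nx) dx = π/2; for n ≠ n', ∫_0^π sin(nx)sin(n'x) dx = ∫_0^π cos(nx)cos(n'x) dx = 0; and by product-to-sum, ∫_0^π sin(nx)cos(n'x) dx = ½∫_0^π [sin((n+n')x) + sin((n−n')x)] dx, which is 0 when n+n' is even and 2n/(n²−n'²) when n+n' is odd (it need not vanish on (0, π)).
  u² squared terms: (-1)²·∫sin(2x)² dx = 1·π/2 = π/2;  (-3)²·∫cos(2x)² dx = 9·π/2 = 9*π/2.
  u² cross terms: 2·(-1)·(-3)·∫sin(2x)·cos(2x) dx = 6·(0) = 0.
  So ∫_0^π u² dx = π/2 + 9*π/2 + 0 = 5*π.
  (u')² squared terms: (-2)²·∫cos(2x)² dx = 4·π/2 = 2*π;  (6)²·∫sin(2x)² dx = 36·π/2 = 18*π.
  (u')² cross terms: 2·(-2)·(6)·∫cos(2x)·sin(2x) dx = -24·(0) = 0.
  So ∫_0^π (u')² dx = 2*π + 18*π + 0 = 20*π.
||u||_{H^1}^2 = (5*π) + (20*π) = 25*π.


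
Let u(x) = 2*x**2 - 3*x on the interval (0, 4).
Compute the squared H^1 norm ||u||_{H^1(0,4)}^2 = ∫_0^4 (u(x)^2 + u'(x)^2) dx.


||u||_{H^1}^2 = 6428/15

The H^1 norm (squared) on an interval (0, L) is
  ||u||_{H^1}^2 = ∫_0^L u(x)^2 dx + ∫_0^L u'(x)^2 dx.
Compute u'(x) = 4*x - 3.
Then u(x)^2 = 4*x**4 - 12*x**3 + 9*x**2 and u'(x)^2 = 16*x**2 - 24*x + 9.
Integrate each monomial from 0 to 4 using ∫_0^4 c·x^n dx = c·4^(n+1)/(n+1):
  ∫_0^4 u(x)^2 dx = ∫_0^4 (4*x^4 - 12*x^3 + 9*x^2) dx. Term by term:
    ∫_0^4 4*x^4 dx = 4096/5;  ∫_0^4 -12*x^3 dx = -768;  ∫_0^4 9*x^2 dx = 192.
  Sum: 4096/5 − 768 + 192 = 1216/5.
  ∫_0^4 u'(x)^2 dx = ∫_0^4 (16*x^2 - 24*x + 9) dx. Term by term:
    ∫_0^4 16*x^2 dx = 1024/3;  ∫_0^4 -24*x dx = -192;  ∫_0^4 9 dx = 36.
  Sum: 1024/3 − 192 + 36 = 556/3.
Adding: ||u||_{H^1}^2 = 1216/5 + 556/3 = 6428/15.


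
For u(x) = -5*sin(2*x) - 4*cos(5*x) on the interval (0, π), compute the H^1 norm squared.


||u||_{H^1(0,π)}^2 = -4160/21 + 541*π/2

u'(x) = 20*sin(5*x) - 10*cos(2*x).
Expand u² and (u')² and integrate term by term on (0, π), using: for integers n ≥ 1, ∫_0^π sin²(nx) dx = ∫_0^π cos²(nx) dx = π/2; for n ≠ n', ∫_0^π sin(nx)sin(n'x) dx = ∫_0^π cos(nx)cos(n'x) dx = 0; and by product-to-sum, ∫_0^π sin(nx)cos(n'x) dx = ½∫_0^π [sin((n+n')x) + sin((n−n')x)] dx, which is 0 when n+n' is even and 2n/(n²−n'²) when n+n' is odd (it need not vanish on (0, π)).
  u² squared terms: (-5)²·∫sin(2x)² dx = 25·π/2 = 25*π/2;  (-4)²·∫cos(5x)² dx = 16·π/2 = 8*π.
  u² cross terms: 2·(-5)·(-4)·∫sin(2x)·cos(5x) dx = 40·(-4/21) = -160/21.
  So ∫_0^π u² dx = 25*π/2 + 8*π − 160/21 = -160/21 + 41*π/2.
  (u')² squared terms: (-10)²·∫cos(2x)² dx = 100·π/2 = 50*π;  (20)²·∫sin(5x)² dx = 400·π/2 = 200*π.
  (u')² cross terms: 2·(-10)·(20)·∫cos(2x)·sin(5x) dx = -400·(10/21) = -4000/21.
  So ∫_0^π (u')² dx = 50*π + 200*π − 4000/21 = -4000/21 + 250*π.
||u||_{H^1}^2 = (-160/21 + 41*π/2) + (-4000/21 + 250*π) = -4160/21 + 541*π/2.


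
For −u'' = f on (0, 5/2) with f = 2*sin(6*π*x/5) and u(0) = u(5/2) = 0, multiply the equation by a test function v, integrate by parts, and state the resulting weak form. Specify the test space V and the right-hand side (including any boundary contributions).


V = H^1_0(0, 5/2) (so v(0) = v(5/2) = 0); weak form: ∫_0^5/2 u'v' dx = ∫_0^5/2 (2*sin(6*π*x/5)) v dx for all v ∈ V.

Multiply both sides by a test function v and integrate from 0 to 5/2:
  ∫_0^5/2 −u''(x) v(x) dx = ∫_0^5/2 f(x) v(x) dx.
Integrate the LHS by parts once:
  ∫_0^5/2 −u'' v dx = −[u'(x) v(x)]_0^5/2 + ∫_0^5/2 u'(x) v'(x) dx.
Thus ∫_0^5/2 u'(x) v'(x) dx = ∫_0^5/2 f(x) v(x) dx + [u'(x) v(x)]_0^5/2.
Choose V so that boundary terms are either known or forced to vanish.
u is Dirichlet: u(0) = u(5/2) = 0. Let V = H^1_0(0, 5/2); then v(0) = v(5/2) = 0, and [u' v]_0^5/2 = 0.
Weak formulation: find u (satisfying any essential BC) such that ∫_0^5/2 u'(x) v'(x) dx = ∫_0^5/2 f v dx for all v ∈ V.
Substituting f(x) = 2*sin(6*π*x/5), the right-hand side is ∫_0^5/2 (2*sin(6*π*x/5)) v dx.


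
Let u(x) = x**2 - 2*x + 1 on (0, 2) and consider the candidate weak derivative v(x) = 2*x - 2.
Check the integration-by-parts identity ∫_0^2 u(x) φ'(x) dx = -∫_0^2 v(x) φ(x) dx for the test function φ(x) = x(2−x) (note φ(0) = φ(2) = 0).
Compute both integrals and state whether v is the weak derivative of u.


LHS = 0, RHS = 0. Yes, v = u' weakly.

u(x) = x**2 - 2*x + 1, classical derivative u'(x) = 2*x - 2.
φ(x) = x(2−x), so φ'(x) = 2 - 2*x.
Note φ(0) = φ(2) = 0, so the boundary term u·φ vanishes.
LHS = ∫_0^2 u(x) φ'(x) dx = ∫_0^2 (-2*x^3 + 6*x^2 - 6*x + 2) dx. Term by term:
  ∫_0^2 -2*x^3 dx = -8;  ∫_0^2 6*x^2 dx = 16;  ∫_0^2 -6*x dx = -12;
  ∫_0^2 2 dx = 4.
Sum: -8 + 16 − 12 + 4 = 0.
So LHS = 0.
∫_0^2 v(x) φ(x) dx = ∫_0^2 (-2*x^3 + 6*x^2 - 4*x) dx. Term by term:
  ∫_0^2 -2*x^3 dx = -8;  ∫_0^2 6*x^2 dx = 16;  ∫_0^2 -4*x dx = -8.
Sum: -8 + 16 − 8 = 0.
So RHS = -∫_0^2 v(x) φ(x) dx = 0.
LHS = RHS, so the identity holds for this test φ.
Moreover u is smooth here and v(x) = u'(x) = 2*x - 2 pointwise, so the identity holds for every test function. Hence v is the weak derivative of u.


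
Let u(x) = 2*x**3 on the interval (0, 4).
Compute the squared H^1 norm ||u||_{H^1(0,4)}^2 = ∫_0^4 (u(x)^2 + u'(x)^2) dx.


||u||_{H^1}^2 = 585728/35

The H^1 norm (squared) on an interval (0, L) is
  ||u||_{H^1}^2 = ∫_0^L u(x)^2 dx + ∫_0^L u'(x)^2 dx.
Compute u'(x) = 6*x**2.
Then u(x)^2 = 4*x**6 and u'(x)^2 = 36*x**4.
Integrate each monomial from 0 to 4 using ∫_0^4 c·x^n dx = c·4^(n+1)/(n+1):
  ∫_0^4 u(x)^2 dx = ∫_0^4 (4*x^6) dx. Term by term:
    ∫_0^4 4*x^6 dx = 65536/7.
  ∫_0^4 u'(x)^2 dx = ∫_0^4 (36*x^4) dx. Term by term:
    ∫_0^4 36*x^4 dx = 36864/5.
Adding: ||u||_{H^1}^2 = 65536/7 + 36864/5 = 585728/35.


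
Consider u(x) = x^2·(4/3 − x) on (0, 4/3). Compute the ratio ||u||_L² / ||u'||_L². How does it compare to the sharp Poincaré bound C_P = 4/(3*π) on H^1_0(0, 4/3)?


||u||_L² / ||u'||_L² = 2*sqrt(14)/21 < C_P = 4/(3*π).

u(x) = x^2·(4/3 − x), so u'(x) = x*(8 - 9*x)/3.
u(x) = x^2·(4/3 − x) vanishes at x = 0 and x = 4/3, so u ∈ H^1_0(0, 4/3). Differentiate via the product rule and integrate the resulting polynomials term by term.
  ∫_0^4/3 u² dx = ∫_0^4/3 (x^6 - 8*x^5/3 + 16*x^4/9) dx. Term by term:
    ∫_0^4/3 x^6 dx = 16384/15309;  ∫_0^4/3 -8*x^5/3 dx = -16384/6561;  ∫_0^4/3 16*x^4/9 dx = 16384/10935.
  Sum: 16384/15309 − 16384/6561 + 16384/10935 = 16384/229635.
  ∫_0^4/3 (u')² dx = ∫_0^4/3 (9*x^4 - 16*x^3 + 64*x^2/9) dx. Term by term:
    ∫_0^4/3 9*x^4 dx = 1024/135;  ∫_0^4/3 -16*x^3 dx = -1024/81;  ∫_0^4/3 64*x^2/9 dx = 4096/729.
  Sum: 1024/135 − 1024/81 + 4096/729 = 2048/3645.
∫_0^4/3 u² dx = 16384/229635, so ||u||_L² = 128*sqrt(35)/2835.
∫_0^4/3 (u')² dx = 2048/3645, so ||u'||_L² = 32*sqrt(10)/135.
Ratio ||u||_L² / ||u'||_L² = 2*sqrt(14)/21.
Sharp Poincaré constant on H^1_0(0, 4/3) is C_P = L/π = 4/(3*π), achieved by sin(3*π/4·x).
A polynomial bump cannot attain the sharp Poincaré constant (only the first sine eigenfunction does), so the ratio is strictly less than C_P, consistent with ||u||_L² ≤ C_P ||u'||_L².
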